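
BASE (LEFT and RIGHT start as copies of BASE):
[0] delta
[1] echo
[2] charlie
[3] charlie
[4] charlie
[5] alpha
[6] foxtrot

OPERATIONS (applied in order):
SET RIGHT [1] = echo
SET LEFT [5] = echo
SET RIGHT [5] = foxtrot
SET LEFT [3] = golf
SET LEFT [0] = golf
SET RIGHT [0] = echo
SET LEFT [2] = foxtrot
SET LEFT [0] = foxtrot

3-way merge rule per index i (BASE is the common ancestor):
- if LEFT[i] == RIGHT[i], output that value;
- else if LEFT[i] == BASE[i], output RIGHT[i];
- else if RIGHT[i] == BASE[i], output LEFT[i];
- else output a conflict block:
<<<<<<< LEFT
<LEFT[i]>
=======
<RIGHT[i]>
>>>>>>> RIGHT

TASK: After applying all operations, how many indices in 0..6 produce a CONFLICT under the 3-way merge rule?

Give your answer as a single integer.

Final LEFT:  [foxtrot, echo, foxtrot, golf, charlie, echo, foxtrot]
Final RIGHT: [echo, echo, charlie, charlie, charlie, foxtrot, foxtrot]
i=0: BASE=delta L=foxtrot R=echo all differ -> CONFLICT
i=1: L=echo R=echo -> agree -> echo
i=2: L=foxtrot, R=charlie=BASE -> take LEFT -> foxtrot
i=3: L=golf, R=charlie=BASE -> take LEFT -> golf
i=4: L=charlie R=charlie -> agree -> charlie
i=5: BASE=alpha L=echo R=foxtrot all differ -> CONFLICT
i=6: L=foxtrot R=foxtrot -> agree -> foxtrot
Conflict count: 2

Answer: 2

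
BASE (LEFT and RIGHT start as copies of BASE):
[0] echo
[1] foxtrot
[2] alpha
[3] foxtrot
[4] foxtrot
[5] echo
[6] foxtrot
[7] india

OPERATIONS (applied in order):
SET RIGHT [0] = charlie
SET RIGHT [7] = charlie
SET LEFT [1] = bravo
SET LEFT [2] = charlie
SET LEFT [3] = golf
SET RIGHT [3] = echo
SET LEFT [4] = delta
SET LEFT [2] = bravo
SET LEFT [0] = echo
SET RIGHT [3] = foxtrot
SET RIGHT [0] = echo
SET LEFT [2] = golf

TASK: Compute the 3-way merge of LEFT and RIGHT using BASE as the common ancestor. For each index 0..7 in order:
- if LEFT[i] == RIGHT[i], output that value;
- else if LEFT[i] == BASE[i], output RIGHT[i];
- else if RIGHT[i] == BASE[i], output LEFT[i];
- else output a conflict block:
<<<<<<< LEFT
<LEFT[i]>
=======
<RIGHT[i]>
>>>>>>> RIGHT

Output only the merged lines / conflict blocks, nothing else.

Answer: echo
bravo
golf
golf
delta
echo
foxtrot
charlie

Derivation:
Final LEFT:  [echo, bravo, golf, golf, delta, echo, foxtrot, india]
Final RIGHT: [echo, foxtrot, alpha, foxtrot, foxtrot, echo, foxtrot, charlie]
i=0: L=echo R=echo -> agree -> echo
i=1: L=bravo, R=foxtrot=BASE -> take LEFT -> bravo
i=2: L=golf, R=alpha=BASE -> take LEFT -> golf
i=3: L=golf, R=foxtrot=BASE -> take LEFT -> golf
i=4: L=delta, R=foxtrot=BASE -> take LEFT -> delta
i=5: L=echo R=echo -> agree -> echo
i=6: L=foxtrot R=foxtrot -> agree -> foxtrot
i=7: L=india=BASE, R=charlie -> take RIGHT -> charlie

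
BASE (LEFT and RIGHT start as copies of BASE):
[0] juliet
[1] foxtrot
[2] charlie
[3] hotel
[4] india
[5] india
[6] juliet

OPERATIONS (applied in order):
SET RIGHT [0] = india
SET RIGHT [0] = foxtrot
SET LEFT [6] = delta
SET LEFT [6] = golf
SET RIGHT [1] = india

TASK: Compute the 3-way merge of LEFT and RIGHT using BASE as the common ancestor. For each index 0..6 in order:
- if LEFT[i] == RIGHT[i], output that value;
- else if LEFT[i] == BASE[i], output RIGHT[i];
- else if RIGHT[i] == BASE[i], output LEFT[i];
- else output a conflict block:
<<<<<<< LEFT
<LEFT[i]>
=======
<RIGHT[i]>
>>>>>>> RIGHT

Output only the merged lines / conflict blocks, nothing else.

Final LEFT:  [juliet, foxtrot, charlie, hotel, india, india, golf]
Final RIGHT: [foxtrot, india, charlie, hotel, india, india, juliet]
i=0: L=juliet=BASE, R=foxtrot -> take RIGHT -> foxtrot
i=1: L=foxtrot=BASE, R=india -> take RIGHT -> india
i=2: L=charlie R=charlie -> agree -> charlie
i=3: L=hotel R=hotel -> agree -> hotel
i=4: L=india R=india -> agree -> india
i=5: L=india R=india -> agree -> india
i=6: L=golf, R=juliet=BASE -> take LEFT -> golf

Answer: foxtrot
india
charlie
hotel
india
india
golf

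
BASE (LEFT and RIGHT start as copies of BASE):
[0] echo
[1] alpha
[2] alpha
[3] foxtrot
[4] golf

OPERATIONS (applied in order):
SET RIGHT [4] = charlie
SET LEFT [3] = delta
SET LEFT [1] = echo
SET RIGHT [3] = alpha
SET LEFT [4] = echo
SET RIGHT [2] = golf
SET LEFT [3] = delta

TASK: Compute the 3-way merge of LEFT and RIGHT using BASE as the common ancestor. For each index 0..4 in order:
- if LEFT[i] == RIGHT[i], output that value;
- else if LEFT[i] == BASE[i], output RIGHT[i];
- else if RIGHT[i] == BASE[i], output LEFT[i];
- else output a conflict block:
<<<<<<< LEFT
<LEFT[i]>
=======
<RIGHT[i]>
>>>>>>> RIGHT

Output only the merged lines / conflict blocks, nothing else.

Answer: echo
echo
golf
<<<<<<< LEFT
delta
=======
alpha
>>>>>>> RIGHT
<<<<<<< LEFT
echo
=======
charlie
>>>>>>> RIGHT

Derivation:
Final LEFT:  [echo, echo, alpha, delta, echo]
Final RIGHT: [echo, alpha, golf, alpha, charlie]
i=0: L=echo R=echo -> agree -> echo
i=1: L=echo, R=alpha=BASE -> take LEFT -> echo
i=2: L=alpha=BASE, R=golf -> take RIGHT -> golf
i=3: BASE=foxtrot L=delta R=alpha all differ -> CONFLICT
i=4: BASE=golf L=echo R=charlie all differ -> CONFLICT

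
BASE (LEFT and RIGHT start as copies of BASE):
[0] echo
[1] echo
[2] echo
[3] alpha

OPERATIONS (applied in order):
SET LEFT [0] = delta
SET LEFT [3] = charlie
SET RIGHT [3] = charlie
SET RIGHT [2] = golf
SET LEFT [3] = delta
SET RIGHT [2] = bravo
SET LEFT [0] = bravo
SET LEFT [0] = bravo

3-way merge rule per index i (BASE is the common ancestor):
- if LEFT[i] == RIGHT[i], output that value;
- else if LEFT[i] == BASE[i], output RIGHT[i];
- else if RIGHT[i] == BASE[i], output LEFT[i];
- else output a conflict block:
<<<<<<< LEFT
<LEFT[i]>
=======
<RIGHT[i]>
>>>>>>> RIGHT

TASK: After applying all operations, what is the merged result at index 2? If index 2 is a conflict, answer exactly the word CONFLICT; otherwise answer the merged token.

Final LEFT:  [bravo, echo, echo, delta]
Final RIGHT: [echo, echo, bravo, charlie]
i=0: L=bravo, R=echo=BASE -> take LEFT -> bravo
i=1: L=echo R=echo -> agree -> echo
i=2: L=echo=BASE, R=bravo -> take RIGHT -> bravo
i=3: BASE=alpha L=delta R=charlie all differ -> CONFLICT
Index 2 -> bravo

Answer: bravo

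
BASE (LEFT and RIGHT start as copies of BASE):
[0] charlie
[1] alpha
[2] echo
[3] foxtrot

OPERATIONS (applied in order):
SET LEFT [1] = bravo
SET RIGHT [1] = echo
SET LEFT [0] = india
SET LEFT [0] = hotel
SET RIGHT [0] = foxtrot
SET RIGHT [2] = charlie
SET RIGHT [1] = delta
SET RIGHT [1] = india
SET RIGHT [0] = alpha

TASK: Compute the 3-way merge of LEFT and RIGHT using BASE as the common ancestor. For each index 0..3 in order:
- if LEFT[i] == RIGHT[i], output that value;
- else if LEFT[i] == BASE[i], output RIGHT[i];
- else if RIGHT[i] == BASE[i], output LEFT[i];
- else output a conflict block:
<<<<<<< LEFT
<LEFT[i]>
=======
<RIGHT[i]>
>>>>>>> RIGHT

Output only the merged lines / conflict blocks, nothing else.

Final LEFT:  [hotel, bravo, echo, foxtrot]
Final RIGHT: [alpha, india, charlie, foxtrot]
i=0: BASE=charlie L=hotel R=alpha all differ -> CONFLICT
i=1: BASE=alpha L=bravo R=india all differ -> CONFLICT
i=2: L=echo=BASE, R=charlie -> take RIGHT -> charlie
i=3: L=foxtrot R=foxtrot -> agree -> foxtrot

Answer: <<<<<<< LEFT
hotel
=======
alpha
>>>>>>> RIGHT
<<<<<<< LEFT
bravo
=======
india
>>>>>>> RIGHT
charlie
foxtrot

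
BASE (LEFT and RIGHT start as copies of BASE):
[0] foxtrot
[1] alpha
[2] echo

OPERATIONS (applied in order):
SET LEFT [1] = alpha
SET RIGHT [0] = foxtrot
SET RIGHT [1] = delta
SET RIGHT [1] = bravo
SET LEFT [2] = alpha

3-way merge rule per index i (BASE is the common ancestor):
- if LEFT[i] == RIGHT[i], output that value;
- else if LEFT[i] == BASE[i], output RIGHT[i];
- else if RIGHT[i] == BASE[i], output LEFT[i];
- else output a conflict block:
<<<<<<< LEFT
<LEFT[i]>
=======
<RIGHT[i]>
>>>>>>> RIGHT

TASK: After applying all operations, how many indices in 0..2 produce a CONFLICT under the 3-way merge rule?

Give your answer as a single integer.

Answer: 0

Derivation:
Final LEFT:  [foxtrot, alpha, alpha]
Final RIGHT: [foxtrot, bravo, echo]
i=0: L=foxtrot R=foxtrot -> agree -> foxtrot
i=1: L=alpha=BASE, R=bravo -> take RIGHT -> bravo
i=2: L=alpha, R=echo=BASE -> take LEFT -> alpha
Conflict count: 0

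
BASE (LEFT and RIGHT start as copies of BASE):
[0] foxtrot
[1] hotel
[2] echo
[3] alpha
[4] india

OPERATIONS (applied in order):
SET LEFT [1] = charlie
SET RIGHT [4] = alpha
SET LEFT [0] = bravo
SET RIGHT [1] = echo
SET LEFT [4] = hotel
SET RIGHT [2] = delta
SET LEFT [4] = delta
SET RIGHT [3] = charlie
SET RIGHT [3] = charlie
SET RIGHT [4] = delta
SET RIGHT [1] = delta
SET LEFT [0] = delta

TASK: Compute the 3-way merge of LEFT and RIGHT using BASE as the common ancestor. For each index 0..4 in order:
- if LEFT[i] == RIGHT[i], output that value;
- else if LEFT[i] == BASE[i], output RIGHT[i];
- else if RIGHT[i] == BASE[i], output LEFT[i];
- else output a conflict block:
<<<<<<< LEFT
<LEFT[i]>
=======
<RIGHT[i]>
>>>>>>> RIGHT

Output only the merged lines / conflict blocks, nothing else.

Final LEFT:  [delta, charlie, echo, alpha, delta]
Final RIGHT: [foxtrot, delta, delta, charlie, delta]
i=0: L=delta, R=foxtrot=BASE -> take LEFT -> delta
i=1: BASE=hotel L=charlie R=delta all differ -> CONFLICT
i=2: L=echo=BASE, R=delta -> take RIGHT -> delta
i=3: L=alpha=BASE, R=charlie -> take RIGHT -> charlie
i=4: L=delta R=delta -> agree -> delta

Answer: delta
<<<<<<< LEFT
charlie
=======
delta
>>>>>>> RIGHT
delta
charlie
delta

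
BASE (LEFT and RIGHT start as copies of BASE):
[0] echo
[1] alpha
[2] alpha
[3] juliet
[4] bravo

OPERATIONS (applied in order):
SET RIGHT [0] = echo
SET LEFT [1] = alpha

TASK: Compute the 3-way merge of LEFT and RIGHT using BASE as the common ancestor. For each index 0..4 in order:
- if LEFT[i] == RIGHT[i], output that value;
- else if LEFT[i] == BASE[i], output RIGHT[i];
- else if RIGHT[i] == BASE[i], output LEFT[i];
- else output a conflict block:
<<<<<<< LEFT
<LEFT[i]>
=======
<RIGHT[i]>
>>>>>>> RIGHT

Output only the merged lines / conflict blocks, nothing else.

Answer: echo
alpha
alpha
juliet
bravo

Derivation:
Final LEFT:  [echo, alpha, alpha, juliet, bravo]
Final RIGHT: [echo, alpha, alpha, juliet, bravo]
i=0: L=echo R=echo -> agree -> echo
i=1: L=alpha R=alpha -> agree -> alpha
i=2: L=alpha R=alpha -> agree -> alpha
i=3: L=juliet R=juliet -> agree -> juliet
i=4: L=bravo R=bravo -> agree -> bravo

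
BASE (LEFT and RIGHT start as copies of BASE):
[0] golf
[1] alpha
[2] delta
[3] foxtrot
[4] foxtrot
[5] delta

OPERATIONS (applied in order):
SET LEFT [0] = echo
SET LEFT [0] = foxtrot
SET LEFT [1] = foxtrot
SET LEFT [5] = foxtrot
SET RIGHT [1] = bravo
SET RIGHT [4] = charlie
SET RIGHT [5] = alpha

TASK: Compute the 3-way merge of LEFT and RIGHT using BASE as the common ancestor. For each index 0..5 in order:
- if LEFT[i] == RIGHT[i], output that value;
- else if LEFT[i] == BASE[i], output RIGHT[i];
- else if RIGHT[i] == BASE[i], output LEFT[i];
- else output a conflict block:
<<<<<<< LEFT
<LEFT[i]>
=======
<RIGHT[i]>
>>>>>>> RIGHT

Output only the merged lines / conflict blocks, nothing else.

Final LEFT:  [foxtrot, foxtrot, delta, foxtrot, foxtrot, foxtrot]
Final RIGHT: [golf, bravo, delta, foxtrot, charlie, alpha]
i=0: L=foxtrot, R=golf=BASE -> take LEFT -> foxtrot
i=1: BASE=alpha L=foxtrot R=bravo all differ -> CONFLICT
i=2: L=delta R=delta -> agree -> delta
i=3: L=foxtrot R=foxtrot -> agree -> foxtrot
i=4: L=foxtrot=BASE, R=charlie -> take RIGHT -> charlie
i=5: BASE=delta L=foxtrot R=alpha all differ -> CONFLICT

Answer: foxtrot
<<<<<<< LEFT
foxtrot
=======
bravo
>>>>>>> RIGHT
delta
foxtrot
charlie
<<<<<<< LEFT
foxtrot
=======
alpha
>>>>>>> RIGHT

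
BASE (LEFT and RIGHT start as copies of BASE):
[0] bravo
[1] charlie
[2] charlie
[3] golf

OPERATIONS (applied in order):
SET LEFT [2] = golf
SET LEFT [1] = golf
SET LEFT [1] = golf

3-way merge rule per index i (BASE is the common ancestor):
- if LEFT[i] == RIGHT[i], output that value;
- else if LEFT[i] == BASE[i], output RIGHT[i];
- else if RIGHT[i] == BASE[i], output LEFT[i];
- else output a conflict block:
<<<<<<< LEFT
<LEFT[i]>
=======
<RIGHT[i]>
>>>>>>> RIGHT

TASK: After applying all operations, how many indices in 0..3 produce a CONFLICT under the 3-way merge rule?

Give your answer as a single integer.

Answer: 0

Derivation:
Final LEFT:  [bravo, golf, golf, golf]
Final RIGHT: [bravo, charlie, charlie, golf]
i=0: L=bravo R=bravo -> agree -> bravo
i=1: L=golf, R=charlie=BASE -> take LEFT -> golf
i=2: L=golf, R=charlie=BASE -> take LEFT -> golf
i=3: L=golf R=golf -> agree -> golf
Conflict count: 0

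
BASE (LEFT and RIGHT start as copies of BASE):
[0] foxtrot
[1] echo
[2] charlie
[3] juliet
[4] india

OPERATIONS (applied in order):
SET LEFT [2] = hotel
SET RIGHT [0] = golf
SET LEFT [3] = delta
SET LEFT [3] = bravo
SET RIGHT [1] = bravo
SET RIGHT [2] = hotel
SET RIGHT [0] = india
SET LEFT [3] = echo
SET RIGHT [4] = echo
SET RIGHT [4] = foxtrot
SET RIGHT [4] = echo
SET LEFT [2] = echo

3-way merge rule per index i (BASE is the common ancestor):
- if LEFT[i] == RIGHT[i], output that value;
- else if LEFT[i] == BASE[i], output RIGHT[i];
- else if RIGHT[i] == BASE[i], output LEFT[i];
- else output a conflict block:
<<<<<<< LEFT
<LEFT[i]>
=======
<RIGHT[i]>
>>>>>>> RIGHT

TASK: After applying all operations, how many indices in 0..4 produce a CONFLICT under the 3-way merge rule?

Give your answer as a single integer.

Final LEFT:  [foxtrot, echo, echo, echo, india]
Final RIGHT: [india, bravo, hotel, juliet, echo]
i=0: L=foxtrot=BASE, R=india -> take RIGHT -> india
i=1: L=echo=BASE, R=bravo -> take RIGHT -> bravo
i=2: BASE=charlie L=echo R=hotel all differ -> CONFLICT
i=3: L=echo, R=juliet=BASE -> take LEFT -> echo
i=4: L=india=BASE, R=echo -> take RIGHT -> echo
Conflict count: 1

Answer: 1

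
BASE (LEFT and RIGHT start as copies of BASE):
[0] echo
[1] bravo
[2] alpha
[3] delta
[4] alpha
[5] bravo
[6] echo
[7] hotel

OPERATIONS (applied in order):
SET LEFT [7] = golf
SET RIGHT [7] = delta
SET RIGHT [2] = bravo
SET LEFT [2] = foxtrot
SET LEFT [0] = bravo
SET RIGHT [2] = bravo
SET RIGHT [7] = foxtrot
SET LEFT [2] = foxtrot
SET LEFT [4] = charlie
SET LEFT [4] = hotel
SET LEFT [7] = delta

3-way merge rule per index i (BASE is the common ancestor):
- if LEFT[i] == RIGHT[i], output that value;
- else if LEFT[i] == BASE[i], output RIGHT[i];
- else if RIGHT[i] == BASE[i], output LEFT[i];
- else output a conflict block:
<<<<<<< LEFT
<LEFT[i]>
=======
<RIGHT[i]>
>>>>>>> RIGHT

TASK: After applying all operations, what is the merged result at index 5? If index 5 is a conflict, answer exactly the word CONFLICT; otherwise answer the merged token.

Answer: bravo

Derivation:
Final LEFT:  [bravo, bravo, foxtrot, delta, hotel, bravo, echo, delta]
Final RIGHT: [echo, bravo, bravo, delta, alpha, bravo, echo, foxtrot]
i=0: L=bravo, R=echo=BASE -> take LEFT -> bravo
i=1: L=bravo R=bravo -> agree -> bravo
i=2: BASE=alpha L=foxtrot R=bravo all differ -> CONFLICT
i=3: L=delta R=delta -> agree -> delta
i=4: L=hotel, R=alpha=BASE -> take LEFT -> hotel
i=5: L=bravo R=bravo -> agree -> bravo
i=6: L=echo R=echo -> agree -> echo
i=7: BASE=hotel L=delta R=foxtrot all differ -> CONFLICT
Index 5 -> bravo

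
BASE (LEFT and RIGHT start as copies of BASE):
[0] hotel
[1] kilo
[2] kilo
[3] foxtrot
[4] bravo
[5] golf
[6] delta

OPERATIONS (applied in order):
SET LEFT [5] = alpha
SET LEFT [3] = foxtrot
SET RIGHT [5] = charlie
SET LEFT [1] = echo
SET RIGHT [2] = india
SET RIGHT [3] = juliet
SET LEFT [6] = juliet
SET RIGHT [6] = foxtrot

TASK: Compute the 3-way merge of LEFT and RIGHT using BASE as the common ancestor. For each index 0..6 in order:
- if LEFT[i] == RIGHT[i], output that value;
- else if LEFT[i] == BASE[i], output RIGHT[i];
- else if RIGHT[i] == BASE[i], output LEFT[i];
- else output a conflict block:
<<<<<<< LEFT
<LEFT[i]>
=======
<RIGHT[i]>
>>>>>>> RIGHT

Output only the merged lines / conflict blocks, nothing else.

Final LEFT:  [hotel, echo, kilo, foxtrot, bravo, alpha, juliet]
Final RIGHT: [hotel, kilo, india, juliet, bravo, charlie, foxtrot]
i=0: L=hotel R=hotel -> agree -> hotel
i=1: L=echo, R=kilo=BASE -> take LEFT -> echo
i=2: L=kilo=BASE, R=india -> take RIGHT -> india
i=3: L=foxtrot=BASE, R=juliet -> take RIGHT -> juliet
i=4: L=bravo R=bravo -> agree -> bravo
i=5: BASE=golf L=alpha R=charlie all differ -> CONFLICT
i=6: BASE=delta L=juliet R=foxtrot all differ -> CONFLICT

Answer: hotel
echo
india
juliet
bravo
<<<<<<< LEFT
alpha
=======
charlie
>>>>>>> RIGHT
<<<<<<< LEFT
juliet
=======
foxtrot
>>>>>>> RIGHT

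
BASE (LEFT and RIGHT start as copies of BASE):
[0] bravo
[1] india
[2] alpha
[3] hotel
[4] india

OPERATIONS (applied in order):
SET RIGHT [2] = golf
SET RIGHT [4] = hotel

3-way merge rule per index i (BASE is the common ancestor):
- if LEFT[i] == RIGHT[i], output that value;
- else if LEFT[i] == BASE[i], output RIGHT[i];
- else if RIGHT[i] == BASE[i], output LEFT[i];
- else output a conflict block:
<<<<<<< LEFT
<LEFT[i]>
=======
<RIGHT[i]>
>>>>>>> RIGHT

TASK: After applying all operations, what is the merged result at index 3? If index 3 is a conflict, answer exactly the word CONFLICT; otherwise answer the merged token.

Final LEFT:  [bravo, india, alpha, hotel, india]
Final RIGHT: [bravo, india, golf, hotel, hotel]
i=0: L=bravo R=bravo -> agree -> bravo
i=1: L=india R=india -> agree -> india
i=2: L=alpha=BASE, R=golf -> take RIGHT -> golf
i=3: L=hotel R=hotel -> agree -> hotel
i=4: L=india=BASE, R=hotel -> take RIGHT -> hotel
Index 3 -> hotel

Answer: hotel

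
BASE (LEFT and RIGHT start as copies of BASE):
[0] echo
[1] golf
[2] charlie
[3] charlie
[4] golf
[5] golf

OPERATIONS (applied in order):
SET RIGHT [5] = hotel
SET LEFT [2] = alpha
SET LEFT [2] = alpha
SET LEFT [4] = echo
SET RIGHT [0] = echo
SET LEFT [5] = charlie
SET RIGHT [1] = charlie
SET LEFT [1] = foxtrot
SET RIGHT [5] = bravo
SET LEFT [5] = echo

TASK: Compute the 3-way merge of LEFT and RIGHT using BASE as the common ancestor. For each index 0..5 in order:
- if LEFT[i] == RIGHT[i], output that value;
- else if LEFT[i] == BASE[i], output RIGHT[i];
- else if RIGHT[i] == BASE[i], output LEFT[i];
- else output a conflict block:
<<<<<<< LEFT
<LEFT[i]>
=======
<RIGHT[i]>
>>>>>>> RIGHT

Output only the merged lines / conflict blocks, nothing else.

Answer: echo
<<<<<<< LEFT
foxtrot
=======
charlie
>>>>>>> RIGHT
alpha
charlie
echo
<<<<<<< LEFT
echo
=======
bravo
>>>>>>> RIGHT

Derivation:
Final LEFT:  [echo, foxtrot, alpha, charlie, echo, echo]
Final RIGHT: [echo, charlie, charlie, charlie, golf, bravo]
i=0: L=echo R=echo -> agree -> echo
i=1: BASE=golf L=foxtrot R=charlie all differ -> CONFLICT
i=2: L=alpha, R=charlie=BASE -> take LEFT -> alpha
i=3: L=charlie R=charlie -> agree -> charlie
i=4: L=echo, R=golf=BASE -> take LEFT -> echo
i=5: BASE=golf L=echo R=bravo all differ -> CONFLICT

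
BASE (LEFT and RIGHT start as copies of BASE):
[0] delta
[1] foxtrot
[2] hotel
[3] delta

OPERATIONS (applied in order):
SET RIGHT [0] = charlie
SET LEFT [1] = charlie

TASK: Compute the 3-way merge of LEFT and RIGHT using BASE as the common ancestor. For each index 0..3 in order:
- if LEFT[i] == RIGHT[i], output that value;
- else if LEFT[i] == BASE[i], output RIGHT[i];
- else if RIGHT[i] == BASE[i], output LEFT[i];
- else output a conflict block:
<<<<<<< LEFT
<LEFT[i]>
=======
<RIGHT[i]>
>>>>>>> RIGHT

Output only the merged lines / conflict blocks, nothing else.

Answer: charlie
charlie
hotel
delta

Derivation:
Final LEFT:  [delta, charlie, hotel, delta]
Final RIGHT: [charlie, foxtrot, hotel, delta]
i=0: L=delta=BASE, R=charlie -> take RIGHT -> charlie
i=1: L=charlie, R=foxtrot=BASE -> take LEFT -> charlie
i=2: L=hotel R=hotel -> agree -> hotel
i=3: L=delta R=delta -> agree -> delta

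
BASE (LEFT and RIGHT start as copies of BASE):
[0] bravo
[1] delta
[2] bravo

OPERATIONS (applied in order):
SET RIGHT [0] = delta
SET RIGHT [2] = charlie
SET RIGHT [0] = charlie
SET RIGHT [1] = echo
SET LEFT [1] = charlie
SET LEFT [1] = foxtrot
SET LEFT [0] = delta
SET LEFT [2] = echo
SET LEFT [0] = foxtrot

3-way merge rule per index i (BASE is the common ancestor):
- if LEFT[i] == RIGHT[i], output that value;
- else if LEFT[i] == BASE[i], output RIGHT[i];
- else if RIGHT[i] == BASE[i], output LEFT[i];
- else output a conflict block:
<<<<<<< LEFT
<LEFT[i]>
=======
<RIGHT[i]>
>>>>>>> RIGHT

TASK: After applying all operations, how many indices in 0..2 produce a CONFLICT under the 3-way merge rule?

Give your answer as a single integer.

Final LEFT:  [foxtrot, foxtrot, echo]
Final RIGHT: [charlie, echo, charlie]
i=0: BASE=bravo L=foxtrot R=charlie all differ -> CONFLICT
i=1: BASE=delta L=foxtrot R=echo all differ -> CONFLICT
i=2: BASE=bravo L=echo R=charlie all differ -> CONFLICT
Conflict count: 3

Answer: 3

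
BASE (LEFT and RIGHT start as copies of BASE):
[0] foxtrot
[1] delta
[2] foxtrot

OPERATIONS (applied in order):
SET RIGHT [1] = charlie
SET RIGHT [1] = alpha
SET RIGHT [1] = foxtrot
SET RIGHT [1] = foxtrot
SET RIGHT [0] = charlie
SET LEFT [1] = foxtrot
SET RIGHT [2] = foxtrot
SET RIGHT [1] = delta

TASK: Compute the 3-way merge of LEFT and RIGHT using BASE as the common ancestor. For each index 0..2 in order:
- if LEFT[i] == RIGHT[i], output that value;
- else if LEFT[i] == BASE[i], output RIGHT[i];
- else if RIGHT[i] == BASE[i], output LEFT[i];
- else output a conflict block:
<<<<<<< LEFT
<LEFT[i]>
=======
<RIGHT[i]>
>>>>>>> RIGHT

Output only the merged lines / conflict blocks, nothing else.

Answer: charlie
foxtrot
foxtrot

Derivation:
Final LEFT:  [foxtrot, foxtrot, foxtrot]
Final RIGHT: [charlie, delta, foxtrot]
i=0: L=foxtrot=BASE, R=charlie -> take RIGHT -> charlie
i=1: L=foxtrot, R=delta=BASE -> take LEFT -> foxtrot
i=2: L=foxtrot R=foxtrot -> agree -> foxtrot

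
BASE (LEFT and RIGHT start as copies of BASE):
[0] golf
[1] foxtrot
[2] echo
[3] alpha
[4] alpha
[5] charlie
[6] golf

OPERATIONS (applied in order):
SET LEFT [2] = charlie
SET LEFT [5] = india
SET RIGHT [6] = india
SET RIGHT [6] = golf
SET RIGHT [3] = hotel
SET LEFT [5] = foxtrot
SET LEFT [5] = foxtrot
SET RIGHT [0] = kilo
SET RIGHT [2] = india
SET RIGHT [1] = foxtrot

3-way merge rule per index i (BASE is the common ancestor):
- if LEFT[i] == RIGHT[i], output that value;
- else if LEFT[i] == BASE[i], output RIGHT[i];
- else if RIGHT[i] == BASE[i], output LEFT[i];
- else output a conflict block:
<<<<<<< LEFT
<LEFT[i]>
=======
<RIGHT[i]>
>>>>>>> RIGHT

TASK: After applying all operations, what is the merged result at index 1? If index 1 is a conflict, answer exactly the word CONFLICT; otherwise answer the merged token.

Answer: foxtrot

Derivation:
Final LEFT:  [golf, foxtrot, charlie, alpha, alpha, foxtrot, golf]
Final RIGHT: [kilo, foxtrot, india, hotel, alpha, charlie, golf]
i=0: L=golf=BASE, R=kilo -> take RIGHT -> kilo
i=1: L=foxtrot R=foxtrot -> agree -> foxtrot
i=2: BASE=echo L=charlie R=india all differ -> CONFLICT
i=3: L=alpha=BASE, R=hotel -> take RIGHT -> hotel
i=4: L=alpha R=alpha -> agree -> alpha
i=5: L=foxtrot, R=charlie=BASE -> take LEFT -> foxtrot
i=6: L=golf R=golf -> agree -> golf
Index 1 -> foxtrot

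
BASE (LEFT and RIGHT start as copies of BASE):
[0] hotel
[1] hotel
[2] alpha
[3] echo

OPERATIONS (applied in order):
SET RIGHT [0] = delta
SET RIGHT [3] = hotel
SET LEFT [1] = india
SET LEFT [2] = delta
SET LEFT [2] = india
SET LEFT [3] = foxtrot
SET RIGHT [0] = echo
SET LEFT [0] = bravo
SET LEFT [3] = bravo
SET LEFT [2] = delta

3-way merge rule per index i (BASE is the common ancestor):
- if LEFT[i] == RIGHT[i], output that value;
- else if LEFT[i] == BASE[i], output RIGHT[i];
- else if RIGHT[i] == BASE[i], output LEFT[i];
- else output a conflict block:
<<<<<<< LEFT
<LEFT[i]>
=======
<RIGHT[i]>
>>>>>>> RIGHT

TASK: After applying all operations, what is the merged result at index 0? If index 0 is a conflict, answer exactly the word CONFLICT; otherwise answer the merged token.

Final LEFT:  [bravo, india, delta, bravo]
Final RIGHT: [echo, hotel, alpha, hotel]
i=0: BASE=hotel L=bravo R=echo all differ -> CONFLICT
i=1: L=india, R=hotel=BASE -> take LEFT -> india
i=2: L=delta, R=alpha=BASE -> take LEFT -> delta
i=3: BASE=echo L=bravo R=hotel all differ -> CONFLICT
Index 0 -> CONFLICT

Answer: CONFLICT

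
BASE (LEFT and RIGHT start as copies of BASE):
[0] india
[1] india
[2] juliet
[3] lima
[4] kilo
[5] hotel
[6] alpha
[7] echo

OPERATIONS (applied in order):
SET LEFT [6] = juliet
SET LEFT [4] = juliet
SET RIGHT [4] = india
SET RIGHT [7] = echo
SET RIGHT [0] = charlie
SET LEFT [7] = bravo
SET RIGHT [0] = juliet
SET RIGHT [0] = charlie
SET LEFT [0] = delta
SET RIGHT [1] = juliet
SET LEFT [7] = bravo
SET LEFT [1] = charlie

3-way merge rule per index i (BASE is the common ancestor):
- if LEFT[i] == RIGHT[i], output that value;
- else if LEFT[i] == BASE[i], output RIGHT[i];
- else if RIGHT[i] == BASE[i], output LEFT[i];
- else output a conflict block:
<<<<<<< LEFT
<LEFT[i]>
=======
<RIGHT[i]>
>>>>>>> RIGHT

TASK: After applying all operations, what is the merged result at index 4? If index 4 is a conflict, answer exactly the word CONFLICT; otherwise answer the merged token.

Final LEFT:  [delta, charlie, juliet, lima, juliet, hotel, juliet, bravo]
Final RIGHT: [charlie, juliet, juliet, lima, india, hotel, alpha, echo]
i=0: BASE=india L=delta R=charlie all differ -> CONFLICT
i=1: BASE=india L=charlie R=juliet all differ -> CONFLICT
i=2: L=juliet R=juliet -> agree -> juliet
i=3: L=lima R=lima -> agree -> lima
i=4: BASE=kilo L=juliet R=india all differ -> CONFLICT
i=5: L=hotel R=hotel -> agree -> hotel
i=6: L=juliet, R=alpha=BASE -> take LEFT -> juliet
i=7: L=bravo, R=echo=BASE -> take LEFT -> bravo
Index 4 -> CONFLICT

Answer: CONFLICT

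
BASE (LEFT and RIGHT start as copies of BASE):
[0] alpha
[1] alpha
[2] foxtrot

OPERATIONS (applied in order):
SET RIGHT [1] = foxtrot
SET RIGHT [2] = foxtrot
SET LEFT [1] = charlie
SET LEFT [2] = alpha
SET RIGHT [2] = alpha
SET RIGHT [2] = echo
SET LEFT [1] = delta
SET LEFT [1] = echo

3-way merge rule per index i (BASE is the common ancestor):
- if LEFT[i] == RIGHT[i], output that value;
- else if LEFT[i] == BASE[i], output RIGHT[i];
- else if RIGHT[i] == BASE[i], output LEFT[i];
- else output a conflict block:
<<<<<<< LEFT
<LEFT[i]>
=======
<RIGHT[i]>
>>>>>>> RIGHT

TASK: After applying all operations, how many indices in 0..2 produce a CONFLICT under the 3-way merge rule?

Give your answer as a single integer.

Final LEFT:  [alpha, echo, alpha]
Final RIGHT: [alpha, foxtrot, echo]
i=0: L=alpha R=alpha -> agree -> alpha
i=1: BASE=alpha L=echo R=foxtrot all differ -> CONFLICT
i=2: BASE=foxtrot L=alpha R=echo all differ -> CONFLICT
Conflict count: 2

Answer: 2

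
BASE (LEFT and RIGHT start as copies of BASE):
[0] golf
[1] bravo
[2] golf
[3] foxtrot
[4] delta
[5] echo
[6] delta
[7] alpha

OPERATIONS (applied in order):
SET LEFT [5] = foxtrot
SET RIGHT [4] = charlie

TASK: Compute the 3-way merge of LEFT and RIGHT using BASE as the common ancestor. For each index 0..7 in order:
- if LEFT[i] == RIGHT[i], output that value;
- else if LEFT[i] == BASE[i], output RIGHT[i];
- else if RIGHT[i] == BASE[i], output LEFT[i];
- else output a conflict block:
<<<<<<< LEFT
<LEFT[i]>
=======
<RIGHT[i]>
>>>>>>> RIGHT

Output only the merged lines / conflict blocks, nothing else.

Final LEFT:  [golf, bravo, golf, foxtrot, delta, foxtrot, delta, alpha]
Final RIGHT: [golf, bravo, golf, foxtrot, charlie, echo, delta, alpha]
i=0: L=golf R=golf -> agree -> golf
i=1: L=bravo R=bravo -> agree -> bravo
i=2: L=golf R=golf -> agree -> golf
i=3: L=foxtrot R=foxtrot -> agree -> foxtrot
i=4: L=delta=BASE, R=charlie -> take RIGHT -> charlie
i=5: L=foxtrot, R=echo=BASE -> take LEFT -> foxtrot
i=6: L=delta R=delta -> agree -> delta
i=7: L=alpha R=alpha -> agree -> alpha

Answer: golf
bravo
golf
foxtrot
charlie
foxtrot
delta
alpha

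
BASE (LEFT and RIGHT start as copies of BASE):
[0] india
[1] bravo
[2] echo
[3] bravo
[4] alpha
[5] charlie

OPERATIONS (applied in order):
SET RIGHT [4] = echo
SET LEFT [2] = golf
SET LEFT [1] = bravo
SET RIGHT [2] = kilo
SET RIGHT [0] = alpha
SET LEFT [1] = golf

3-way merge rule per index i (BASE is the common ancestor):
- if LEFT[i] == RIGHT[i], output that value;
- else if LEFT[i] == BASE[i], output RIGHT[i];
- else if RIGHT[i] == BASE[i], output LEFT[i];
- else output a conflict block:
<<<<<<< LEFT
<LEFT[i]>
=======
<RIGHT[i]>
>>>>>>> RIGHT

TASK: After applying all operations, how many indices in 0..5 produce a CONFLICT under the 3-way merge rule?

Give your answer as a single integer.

Final LEFT:  [india, golf, golf, bravo, alpha, charlie]
Final RIGHT: [alpha, bravo, kilo, bravo, echo, charlie]
i=0: L=india=BASE, R=alpha -> take RIGHT -> alpha
i=1: L=golf, R=bravo=BASE -> take LEFT -> golf
i=2: BASE=echo L=golf R=kilo all differ -> CONFLICT
i=3: L=bravo R=bravo -> agree -> bravo
i=4: L=alpha=BASE, R=echo -> take RIGHT -> echo
i=5: L=charlie R=charlie -> agree -> charlie
Conflict count: 1

Answer: 1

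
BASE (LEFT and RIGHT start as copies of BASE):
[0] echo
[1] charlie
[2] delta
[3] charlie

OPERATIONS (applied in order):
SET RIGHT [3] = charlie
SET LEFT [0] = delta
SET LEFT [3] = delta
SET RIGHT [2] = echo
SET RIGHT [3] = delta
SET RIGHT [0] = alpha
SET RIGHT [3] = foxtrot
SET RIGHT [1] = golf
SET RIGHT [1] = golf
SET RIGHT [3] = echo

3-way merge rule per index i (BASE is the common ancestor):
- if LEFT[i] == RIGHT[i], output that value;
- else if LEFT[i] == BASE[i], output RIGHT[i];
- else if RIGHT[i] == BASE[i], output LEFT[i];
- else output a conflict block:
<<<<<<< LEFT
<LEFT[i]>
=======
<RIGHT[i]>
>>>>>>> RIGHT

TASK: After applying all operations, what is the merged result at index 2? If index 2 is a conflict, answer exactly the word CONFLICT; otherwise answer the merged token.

Answer: echo

Derivation:
Final LEFT:  [delta, charlie, delta, delta]
Final RIGHT: [alpha, golf, echo, echo]
i=0: BASE=echo L=delta R=alpha all differ -> CONFLICT
i=1: L=charlie=BASE, R=golf -> take RIGHT -> golf
i=2: L=delta=BASE, R=echo -> take RIGHT -> echo
i=3: BASE=charlie L=delta R=echo all differ -> CONFLICT
Index 2 -> echo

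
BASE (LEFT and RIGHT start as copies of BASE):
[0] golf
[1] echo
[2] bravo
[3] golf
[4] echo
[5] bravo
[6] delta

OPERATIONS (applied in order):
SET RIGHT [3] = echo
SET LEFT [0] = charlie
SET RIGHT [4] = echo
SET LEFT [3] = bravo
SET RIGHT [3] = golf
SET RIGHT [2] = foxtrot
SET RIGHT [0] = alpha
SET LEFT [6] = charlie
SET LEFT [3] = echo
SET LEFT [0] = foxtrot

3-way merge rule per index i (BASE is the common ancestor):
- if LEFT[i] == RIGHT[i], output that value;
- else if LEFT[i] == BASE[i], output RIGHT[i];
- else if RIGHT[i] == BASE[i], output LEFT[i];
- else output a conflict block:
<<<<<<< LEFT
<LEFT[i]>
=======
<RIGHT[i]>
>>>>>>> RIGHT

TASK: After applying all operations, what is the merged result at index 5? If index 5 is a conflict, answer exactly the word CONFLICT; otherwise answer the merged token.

Answer: bravo

Derivation:
Final LEFT:  [foxtrot, echo, bravo, echo, echo, bravo, charlie]
Final RIGHT: [alpha, echo, foxtrot, golf, echo, bravo, delta]
i=0: BASE=golf L=foxtrot R=alpha all differ -> CONFLICT
i=1: L=echo R=echo -> agree -> echo
i=2: L=bravo=BASE, R=foxtrot -> take RIGHT -> foxtrot
i=3: L=echo, R=golf=BASE -> take LEFT -> echo
i=4: L=echo R=echo -> agree -> echo
i=5: L=bravo R=bravo -> agree -> bravo
i=6: L=charlie, R=delta=BASE -> take LEFT -> charlie
Index 5 -> bravo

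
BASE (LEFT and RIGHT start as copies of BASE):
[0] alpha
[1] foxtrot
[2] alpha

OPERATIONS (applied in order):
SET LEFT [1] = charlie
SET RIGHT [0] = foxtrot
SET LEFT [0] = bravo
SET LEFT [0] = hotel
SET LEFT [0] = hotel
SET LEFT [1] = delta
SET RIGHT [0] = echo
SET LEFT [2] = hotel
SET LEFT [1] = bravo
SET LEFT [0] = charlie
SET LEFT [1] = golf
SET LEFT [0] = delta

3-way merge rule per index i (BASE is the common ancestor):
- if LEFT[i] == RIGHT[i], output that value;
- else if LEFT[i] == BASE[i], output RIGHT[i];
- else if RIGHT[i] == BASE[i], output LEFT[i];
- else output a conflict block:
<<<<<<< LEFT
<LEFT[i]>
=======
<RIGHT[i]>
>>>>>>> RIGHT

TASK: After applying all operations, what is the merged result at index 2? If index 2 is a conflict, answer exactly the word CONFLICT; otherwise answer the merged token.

Answer: hotel

Derivation:
Final LEFT:  [delta, golf, hotel]
Final RIGHT: [echo, foxtrot, alpha]
i=0: BASE=alpha L=delta R=echo all differ -> CONFLICT
i=1: L=golf, R=foxtrot=BASE -> take LEFT -> golf
i=2: L=hotel, R=alpha=BASE -> take LEFT -> hotel
Index 2 -> hotel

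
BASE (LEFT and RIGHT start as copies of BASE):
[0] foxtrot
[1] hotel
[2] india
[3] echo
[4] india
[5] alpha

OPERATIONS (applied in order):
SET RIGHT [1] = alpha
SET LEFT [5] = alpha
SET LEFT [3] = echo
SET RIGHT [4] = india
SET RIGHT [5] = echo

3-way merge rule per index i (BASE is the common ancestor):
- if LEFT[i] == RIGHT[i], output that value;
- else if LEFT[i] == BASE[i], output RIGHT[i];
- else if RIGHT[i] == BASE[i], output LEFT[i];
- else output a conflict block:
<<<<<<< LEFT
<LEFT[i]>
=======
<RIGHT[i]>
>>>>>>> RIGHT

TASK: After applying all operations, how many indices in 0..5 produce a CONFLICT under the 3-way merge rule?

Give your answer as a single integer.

Final LEFT:  [foxtrot, hotel, india, echo, india, alpha]
Final RIGHT: [foxtrot, alpha, india, echo, india, echo]
i=0: L=foxtrot R=foxtrot -> agree -> foxtrot
i=1: L=hotel=BASE, R=alpha -> take RIGHT -> alpha
i=2: L=india R=india -> agree -> india
i=3: L=echo R=echo -> agree -> echo
i=4: L=india R=india -> agree -> india
i=5: L=alpha=BASE, R=echo -> take RIGHT -> echo
Conflict count: 0

Answer: 0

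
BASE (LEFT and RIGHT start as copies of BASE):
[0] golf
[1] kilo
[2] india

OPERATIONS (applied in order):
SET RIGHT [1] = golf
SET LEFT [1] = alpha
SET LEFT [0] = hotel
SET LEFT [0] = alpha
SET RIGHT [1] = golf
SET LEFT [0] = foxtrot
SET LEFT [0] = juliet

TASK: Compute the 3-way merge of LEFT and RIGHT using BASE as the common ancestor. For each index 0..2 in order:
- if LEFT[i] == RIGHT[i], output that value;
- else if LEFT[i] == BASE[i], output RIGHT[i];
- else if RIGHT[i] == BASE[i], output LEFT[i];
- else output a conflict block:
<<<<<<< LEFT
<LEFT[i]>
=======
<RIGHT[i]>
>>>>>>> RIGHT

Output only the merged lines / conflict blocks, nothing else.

Final LEFT:  [juliet, alpha, india]
Final RIGHT: [golf, golf, india]
i=0: L=juliet, R=golf=BASE -> take LEFT -> juliet
i=1: BASE=kilo L=alpha R=golf all differ -> CONFLICT
i=2: L=india R=india -> agree -> india

Answer: juliet
<<<<<<< LEFT
alpha
=======
golf
>>>>>>> RIGHT
india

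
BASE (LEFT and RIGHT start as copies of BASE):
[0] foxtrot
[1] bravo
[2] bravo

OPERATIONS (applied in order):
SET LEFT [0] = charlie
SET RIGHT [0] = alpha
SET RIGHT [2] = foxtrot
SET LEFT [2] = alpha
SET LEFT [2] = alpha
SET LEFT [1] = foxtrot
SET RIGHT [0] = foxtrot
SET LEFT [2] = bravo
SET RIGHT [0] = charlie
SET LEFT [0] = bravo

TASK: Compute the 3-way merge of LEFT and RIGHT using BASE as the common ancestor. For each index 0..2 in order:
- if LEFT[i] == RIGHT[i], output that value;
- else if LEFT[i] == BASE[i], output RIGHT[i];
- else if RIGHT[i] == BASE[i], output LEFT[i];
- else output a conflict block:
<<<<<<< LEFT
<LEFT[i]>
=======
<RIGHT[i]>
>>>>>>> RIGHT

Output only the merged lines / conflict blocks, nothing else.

Final LEFT:  [bravo, foxtrot, bravo]
Final RIGHT: [charlie, bravo, foxtrot]
i=0: BASE=foxtrot L=bravo R=charlie all differ -> CONFLICT
i=1: L=foxtrot, R=bravo=BASE -> take LEFT -> foxtrot
i=2: L=bravo=BASE, R=foxtrot -> take RIGHT -> foxtrot

Answer: <<<<<<< LEFT
bravo
=======
charlie
>>>>>>> RIGHT
foxtrot
foxtrot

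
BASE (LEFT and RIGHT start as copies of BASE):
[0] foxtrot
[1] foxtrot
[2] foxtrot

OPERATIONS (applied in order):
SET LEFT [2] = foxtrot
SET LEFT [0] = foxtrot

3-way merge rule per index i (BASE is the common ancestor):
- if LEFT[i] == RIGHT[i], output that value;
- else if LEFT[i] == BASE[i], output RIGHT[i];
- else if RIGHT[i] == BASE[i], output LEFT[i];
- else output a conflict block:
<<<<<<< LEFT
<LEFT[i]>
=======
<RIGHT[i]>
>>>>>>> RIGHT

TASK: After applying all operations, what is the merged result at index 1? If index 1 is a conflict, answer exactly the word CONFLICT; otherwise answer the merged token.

Answer: foxtrot

Derivation:
Final LEFT:  [foxtrot, foxtrot, foxtrot]
Final RIGHT: [foxtrot, foxtrot, foxtrot]
i=0: L=foxtrot R=foxtrot -> agree -> foxtrot
i=1: L=foxtrot R=foxtrot -> agree -> foxtrot
i=2: L=foxtrot R=foxtrot -> agree -> foxtrot
Index 1 -> foxtrot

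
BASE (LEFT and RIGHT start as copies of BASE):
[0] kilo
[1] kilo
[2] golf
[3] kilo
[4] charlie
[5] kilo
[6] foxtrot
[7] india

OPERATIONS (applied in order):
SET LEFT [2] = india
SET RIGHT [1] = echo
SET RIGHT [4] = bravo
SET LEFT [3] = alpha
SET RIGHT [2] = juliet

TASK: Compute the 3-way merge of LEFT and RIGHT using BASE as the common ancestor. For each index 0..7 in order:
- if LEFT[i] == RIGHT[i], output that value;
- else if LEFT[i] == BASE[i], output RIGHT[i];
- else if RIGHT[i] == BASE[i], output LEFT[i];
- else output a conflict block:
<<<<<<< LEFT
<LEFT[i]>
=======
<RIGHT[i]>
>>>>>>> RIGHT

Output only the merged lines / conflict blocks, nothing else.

Final LEFT:  [kilo, kilo, india, alpha, charlie, kilo, foxtrot, india]
Final RIGHT: [kilo, echo, juliet, kilo, bravo, kilo, foxtrot, india]
i=0: L=kilo R=kilo -> agree -> kilo
i=1: L=kilo=BASE, R=echo -> take RIGHT -> echo
i=2: BASE=golf L=india R=juliet all differ -> CONFLICT
i=3: L=alpha, R=kilo=BASE -> take LEFT -> alpha
i=4: L=charlie=BASE, R=bravo -> take RIGHT -> bravo
i=5: L=kilo R=kilo -> agree -> kilo
i=6: L=foxtrot R=foxtrot -> agree -> foxtrot
i=7: L=india R=india -> agree -> india

Answer: kilo
echo
<<<<<<< LEFT
india
=======
juliet
>>>>>>> RIGHT
alpha
bravo
kilo
foxtrot
india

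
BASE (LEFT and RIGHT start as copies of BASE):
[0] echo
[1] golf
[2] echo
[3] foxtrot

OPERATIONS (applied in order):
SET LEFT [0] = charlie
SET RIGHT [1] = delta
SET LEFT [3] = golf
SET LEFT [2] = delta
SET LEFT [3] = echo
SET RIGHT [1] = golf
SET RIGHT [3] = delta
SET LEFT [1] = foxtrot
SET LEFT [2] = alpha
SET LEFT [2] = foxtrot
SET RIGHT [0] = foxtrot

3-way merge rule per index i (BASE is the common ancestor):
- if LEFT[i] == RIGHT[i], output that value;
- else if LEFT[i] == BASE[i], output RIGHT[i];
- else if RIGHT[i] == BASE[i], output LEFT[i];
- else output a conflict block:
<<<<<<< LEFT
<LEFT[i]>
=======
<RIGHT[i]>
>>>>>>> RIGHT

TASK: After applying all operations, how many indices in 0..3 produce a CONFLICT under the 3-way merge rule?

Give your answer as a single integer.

Final LEFT:  [charlie, foxtrot, foxtrot, echo]
Final RIGHT: [foxtrot, golf, echo, delta]
i=0: BASE=echo L=charlie R=foxtrot all differ -> CONFLICT
i=1: L=foxtrot, R=golf=BASE -> take LEFT -> foxtrot
i=2: L=foxtrot, R=echo=BASE -> take LEFT -> foxtrot
i=3: BASE=foxtrot L=echo R=delta all differ -> CONFLICT
Conflict count: 2

Answer: 2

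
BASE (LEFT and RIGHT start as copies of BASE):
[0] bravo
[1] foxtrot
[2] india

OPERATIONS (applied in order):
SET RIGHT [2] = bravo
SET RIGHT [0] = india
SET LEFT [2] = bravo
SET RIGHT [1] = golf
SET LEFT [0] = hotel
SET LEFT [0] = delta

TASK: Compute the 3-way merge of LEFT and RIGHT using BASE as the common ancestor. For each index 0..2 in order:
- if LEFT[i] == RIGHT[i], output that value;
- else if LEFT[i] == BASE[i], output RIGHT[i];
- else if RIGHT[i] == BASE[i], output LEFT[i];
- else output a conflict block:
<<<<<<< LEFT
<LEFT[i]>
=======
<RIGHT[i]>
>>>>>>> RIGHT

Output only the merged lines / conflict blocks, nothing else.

Final LEFT:  [delta, foxtrot, bravo]
Final RIGHT: [india, golf, bravo]
i=0: BASE=bravo L=delta R=india all differ -> CONFLICT
i=1: L=foxtrot=BASE, R=golf -> take RIGHT -> golf
i=2: L=bravo R=bravo -> agree -> bravo

Answer: <<<<<<< LEFT
delta
=======
india
>>>>>>> RIGHT
golf
bravo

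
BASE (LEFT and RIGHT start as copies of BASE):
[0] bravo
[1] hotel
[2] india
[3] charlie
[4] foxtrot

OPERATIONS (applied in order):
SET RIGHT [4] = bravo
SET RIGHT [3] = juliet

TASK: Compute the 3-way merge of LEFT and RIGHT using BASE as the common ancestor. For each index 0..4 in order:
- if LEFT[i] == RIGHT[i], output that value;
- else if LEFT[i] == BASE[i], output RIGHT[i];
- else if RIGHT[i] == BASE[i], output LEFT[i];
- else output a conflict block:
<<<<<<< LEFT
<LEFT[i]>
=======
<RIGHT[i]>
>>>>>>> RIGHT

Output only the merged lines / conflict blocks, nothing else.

Final LEFT:  [bravo, hotel, india, charlie, foxtrot]
Final RIGHT: [bravo, hotel, india, juliet, bravo]
i=0: L=bravo R=bravo -> agree -> bravo
i=1: L=hotel R=hotel -> agree -> hotel
i=2: L=india R=india -> agree -> india
i=3: L=charlie=BASE, R=juliet -> take RIGHT -> juliet
i=4: L=foxtrot=BASE, R=bravo -> take RIGHT -> bravo

Answer: bravo
hotel
india
juliet
bravo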